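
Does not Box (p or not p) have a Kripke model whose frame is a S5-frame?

1. not Box (p or not p), u
2. not (p or not p), v
3. not p, v
4. p, v
Accessibility: uRu, uRv, vRu, vRv
Branch closes: p and not p both at v.
(One branch shown.) All branches close.

Unsatisfiable (every branch closes)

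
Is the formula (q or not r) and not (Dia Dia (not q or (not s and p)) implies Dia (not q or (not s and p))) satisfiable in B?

1. (q or not r) and not (Dia Dia (not q or (not s and p)) implies Dia (not q or (not s and p))), u
2. q or not r, u
3. not (Dia Dia (not q or (not s and p)) implies Dia (not q or (not s and p))), u
4. Dia Dia (not q or (not s and p)), u
5. not Dia (not q or (not s and p)), u
6. not (not q or (not s and p)), u
7. q, u
8. not (not s and p), u
9. not r, u
10. not p, u
11. Dia (not q or (not s and p)), v
12. not (not q or (not s and p)), v
13. q, v
14. not (not s and p), v
15. not p, v
16. not q or (not s and p), w
17. not s and p, w
18. not s, w
19. p, w
Accessibility: uRu, uRv, vRu, vRv, vRw, wRv, wRw

Satisfiable (open branch found)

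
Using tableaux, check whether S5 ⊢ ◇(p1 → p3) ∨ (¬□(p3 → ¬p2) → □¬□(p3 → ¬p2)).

Tableau for the negation ¬(◇(p1 → p3) ∨ (¬□(p3 → ¬p2) → □¬□(p3 → ¬p2))):
1. ¬(◇(p1 → p3) ∨ (¬□(p3 → ¬p2) → □¬□(p3 → ¬p2))), u
2. ¬◇(p1 → p3), u   [¬∨-rule on 1]
3. ¬(¬□(p3 → ¬p2) → □¬□(p3 → ¬p2)), u   [¬∨-rule on 1]
4. ¬□(p3 → ¬p2), u   [¬→-rule on 3]
5. ¬□¬□(p3 → ¬p2), u   [¬→-rule on 3]
6. ¬(p1 → p3), u   [¬◇-rule on 2 via uRu]
7. p1, u   [¬→-rule on 6]
8. ¬p3, u   [¬→-rule on 6]
9. ¬(p3 → ¬p2), v   [¬□-rule on 4: fresh world v, uRv]
10. p3, v   [¬→-rule on 9]
11. p2, v   [¬→-rule on 9]
12. ¬(p1 → p3), v   [¬◇-rule on 2 via uRv]
13. p1, v   [¬→-rule on 12]
14. ¬p3, v   [¬→-rule on 12]
Accessibility: uRu, uRv, vRu, vRv
Branch closes: p3 and ¬p3 both at v.
Every branch of the negation's tableau closes; the branch above is one of them.

Yes, valid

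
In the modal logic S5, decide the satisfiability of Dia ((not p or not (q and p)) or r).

1. Dia ((not p or not (q and p)) or r), u
2. (not p or not (q and p)) or r, v   [Dia-rule on 1: fresh world v, uRv]
3. r, v   [or-rule on 2 (branches; this branch)]
Accessibility: uRu, uRv, vRu, vRv

Satisfiable (open branch found)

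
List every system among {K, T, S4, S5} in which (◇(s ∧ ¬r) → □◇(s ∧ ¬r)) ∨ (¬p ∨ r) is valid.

S5

S5-tableau for the negation ¬((◇(s ∧ ¬r) → □◇(s ∧ ¬r)) ∨ (¬p ∨ r)):
1. ¬((◇(s ∧ ¬r) → □◇(s ∧ ¬r)) ∨ (¬p ∨ r)), w0
2. ¬(◇(s ∧ ¬r) → □◇(s ∧ ¬r)), w0
3. ¬(¬p ∨ r), w0
4. ◇(s ∧ ¬r), w0
5. ¬□◇(s ∧ ¬r), w0
6. p, w0
7. ¬r, w0
8. s ∧ ¬r, w1
9. s, w1
10. ¬r, w1
11. ¬◇(s ∧ ¬r), w2
12. ¬(s ∧ ¬r), w0
13. ¬(s ∧ ¬r), w1
14. ¬(s ∧ ¬r), w2
15. ¬s, w0
16. r, w1
Accessibility: w0Rw0, w0Rw1, w0Rw2, w1Rw0, w1Rw1, w1Rw2, w2Rw0, w2Rw1, w2Rw2
Branch closes: r and ¬r both at w1.
Every branch closes (one shown): valid in S5.
S4-tableau for the negation ¬((◇(s ∧ ¬r) → □◇(s ∧ ¬r)) ∨ (¬p ∨ r)):
1. ¬((◇(s ∧ ¬r) → □◇(s ∧ ¬r)) ∨ (¬p ∨ r)), w0
2. ¬(◇(s ∧ ¬r) → □◇(s ∧ ¬r)), w0
3. ¬(¬p ∨ r), w0
4. ◇(s ∧ ¬r), w0
5. ¬□◇(s ∧ ¬r), w0
6. p, w0
7. ¬r, w0
8. s ∧ ¬r, w1
9. s, w1
10. ¬r, w1
11. ¬◇(s ∧ ¬r), w2
12. ¬(s ∧ ¬r), w2
13. r, w2
Accessibility: w0Rw0, w0Rw1, w0Rw2, w1Rw1, w2Rw2
Complete open branch: countermodel on an S4-frame, so not valid in S4, nor in K, T (the same frame is also a K-frame and a T-frame).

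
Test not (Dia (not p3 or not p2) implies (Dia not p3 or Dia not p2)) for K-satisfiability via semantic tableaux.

1. not (Dia (not p3 or not p2) implies (Dia not p3 or Dia not p2)), 0
2. Dia (not p3 or not p2), 0
3. not (Dia not p3 or Dia not p2), 0
4. not Dia not p3, 0
5. not Dia not p2, 0
6. not p3 or not p2, 1
7. p3, 1
8. p2, 1
9. not p2, 1
Accessibility: 0R1
Branch closes: p2 and not p2 both at 1.
All branches of the tableau close; one closing branch shown above.

No, unsatisfiable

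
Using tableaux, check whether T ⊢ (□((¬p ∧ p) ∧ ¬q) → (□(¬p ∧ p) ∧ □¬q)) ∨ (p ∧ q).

Valid

Tableau for the negation ¬((□((¬p ∧ p) ∧ ¬q) → (□(¬p ∧ p) ∧ □¬q)) ∨ (p ∧ q)):
1. ¬((□((¬p ∧ p) ∧ ¬q) → (□(¬p ∧ p) ∧ □¬q)) ∨ (p ∧ q)), w0
2. ¬(□((¬p ∧ p) ∧ ¬q) → (□(¬p ∧ p) ∧ □¬q)), w0   [¬∨-rule on 1]
3. ¬(p ∧ q), w0   [¬∨-rule on 1]
4. □((¬p ∧ p) ∧ ¬q), w0   [¬→-rule on 2]
5. ¬(□(¬p ∧ p) ∧ □¬q), w0   [¬→-rule on 2]
6. (¬p ∧ p) ∧ ¬q, w0   [□-rule on 4 via w0Rw0]
7. ¬p ∧ p, w0   [∧-rule on 6]
8. ¬q, w0   [∧-rule on 6]
9. ¬p, w0   [∧-rule on 7]
10. p, w0   [∧-rule on 7]
Accessibility: w0Rw0
Branch closes: p and ¬p both at w0.
All branches of the negation close; one closing branch shown above.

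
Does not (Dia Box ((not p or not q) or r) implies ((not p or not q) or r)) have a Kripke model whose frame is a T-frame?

1. not (Dia Box ((not p or not q) or r) implies ((not p or not q) or r)), w0
2. Dia Box ((not p or not q) or r), w0
3. not ((not p or not q) or r), w0
4. not (not p or not q), w0
5. not r, w0
6. p, w0
7. q, w0
8. Box ((not p or not q) or r), w1
9. (not p or not q) or r, w1
10. r, w1
Accessibility: w0Rw0, w0Rw1, w1Rw1

Satisfiable (open branch found)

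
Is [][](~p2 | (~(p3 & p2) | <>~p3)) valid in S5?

Tableau for the negation ~[][](~p2 | (~(p3 & p2) | <>~p3)):
1. ~[][](~p2 | (~(p3 & p2) | <>~p3)), 0
2. ~[](~p2 | (~(p3 & p2) | <>~p3)), 1   [~[]-rule on 1: fresh world 1, 0R1]
3. ~(~p2 | (~(p3 & p2) | <>~p3)), 2   [~[]-rule on 2: fresh world 2, 1R2]
4. p2, 2   [~|-rule on 3]
5. ~(~(p3 & p2) | <>~p3), 2   [~|-rule on 3]
6. p3 & p2, 2   [~|-rule on 5]
7. ~<>~p3, 2   [~|-rule on 5]
8. p3, 2   [&-rule on 6]
9. p3, 0   [~<>-rule on 7 via 2R0]
10. p3, 1   [~<>-rule on 7 via 2R1]
Accessibility: 0R0, 0R1, 0R2, 1R0, 1R1, 1R2, 2R0, 2R1, 2R2
The negation has an open branch (countermodel exists).

Invalid (countermodel exists)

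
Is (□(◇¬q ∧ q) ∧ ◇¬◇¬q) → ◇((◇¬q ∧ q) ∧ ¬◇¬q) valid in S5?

Yes, valid

Tableau for the negation ¬((□(◇¬q ∧ q) ∧ ◇¬◇¬q) → ◇((◇¬q ∧ q) ∧ ¬◇¬q)):
1. ¬((□(◇¬q ∧ q) ∧ ◇¬◇¬q) → ◇((◇¬q ∧ q) ∧ ¬◇¬q)), u
2. □(◇¬q ∧ q) ∧ ◇¬◇¬q, u
3. ¬◇((◇¬q ∧ q) ∧ ¬◇¬q), u
4. □(◇¬q ∧ q), u
5. ◇¬◇¬q, u
6. ¬((◇¬q ∧ q) ∧ ¬◇¬q), u
7. ◇¬q ∧ q, u
8. ◇¬q, u
9. q, u
10. ¬(◇¬q ∧ q), u
11. ¬◇¬q, u
12. ¬◇¬q, v
13. ¬((◇¬q ∧ q) ∧ ¬◇¬q), v
14. ◇¬q ∧ q, v
15. ◇¬q, v
16. q, v
17. ¬(◇¬q ∧ q), v
18. ¬q, w
19. ¬((◇¬q ∧ q) ∧ ¬◇¬q), w
20. ◇¬q ∧ q, w
21. ◇¬q, w
22. q, w
Accessibility: uRu, uRv, uRw, vRu, vRv, vRw, wRu, wRv, wRw
Branch closes: q and ¬q both at w.
All branches of the negation close; one closing branch shown above.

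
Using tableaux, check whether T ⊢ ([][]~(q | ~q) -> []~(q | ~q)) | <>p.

Yes, valid

Tableau for the negation ~(([][]~(q | ~q) -> []~(q | ~q)) | <>p):
1. ~(([][]~(q | ~q) -> []~(q | ~q)) | <>p), u
2. ~([][]~(q | ~q) -> []~(q | ~q)), u
3. ~<>p, u
4. [][]~(q | ~q), u
5. ~[]~(q | ~q), u
6. ~p, u
7. []~(q | ~q), u
8. ~(q | ~q), u
9. ~q, u
10. q, u
Accessibility: uRu
Branch closes: q and ~q both at u.
Every branch of the negation's tableau closes; the branch above is one of them.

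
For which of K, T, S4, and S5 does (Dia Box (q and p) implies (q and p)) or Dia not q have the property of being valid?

S5-tableau for the negation not ((Dia Box (q and p) implies (q and p)) or Dia not q):
1. not ((Dia Box (q and p) implies (q and p)) or Dia not q), 0
2. not (Dia Box (q and p) implies (q and p)), 0   [neg-or-rule on 1]
3. not Dia not q, 0   [neg-or-rule on 1]
4. Dia Box (q and p), 0   [neg-implies-rule on 2]
5. not (q and p), 0   [neg-implies-rule on 2]
6. q, 0   [neg-Dia-rule on 3 via 0R0]
7. not p, 0   [neg-and-rule on 5 (branches; this branch)]
8. Box (q and p), 1   [Dia-rule on 4: fresh world 1, 0R1]
9. q, 1   [neg-Dia-rule on 3 via 0R1]
10. q and p, 0   [Box-rule on 8 via 1R0]
11. p, 0   [and-rule on 10]
Accessibility: 0R0, 0R1, 1R0, 1R1
Branch closes: p and not p both at 0.
Every branch closes (one shown): valid in S5.
S4-tableau for the negation not ((Dia Box (q and p) implies (q and p)) or Dia not q):
1. not ((Dia Box (q and p) implies (q and p)) or Dia not q), 0
2. not (Dia Box (q and p) implies (q and p)), 0   [neg-or-rule on 1]
3. not Dia not q, 0   [neg-or-rule on 1]
4. Dia Box (q and p), 0   [neg-implies-rule on 2]
5. not (q and p), 0   [neg-implies-rule on 2]
6. q, 0   [neg-Dia-rule on 3 via 0R0]
7. not p, 0   [neg-and-rule on 5 (branches; this branch)]
8. Box (q and p), 1   [Dia-rule on 4: fresh world 1, 0R1]
9. q, 1   [neg-Dia-rule on 3 via 0R1]
10. q and p, 1   [Box-rule on 8 via 1R1]
11. p, 1   [and-rule on 10]
Accessibility: 0R0, 0R1, 1R1
Complete open branch: countermodel on an S4-frame, so not valid in S4, nor in K, T (the same frame is also a K-frame and a T-frame).

S5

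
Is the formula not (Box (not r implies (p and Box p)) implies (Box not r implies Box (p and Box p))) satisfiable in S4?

Unsatisfiable

1. not (Box (not r implies (p and Box p)) implies (Box not r implies Box (p and Box p))), w0
2. Box (not r implies (p and Box p)), w0
3. not (Box not r implies Box (p and Box p)), w0
4. Box not r, w0
5. not Box (p and Box p), w0
6. not r implies (p and Box p), w0
7. not r, w0
8. p and Box p, w0
9. p, w0
10. Box p, w0
11. not (p and Box p), w1
12. not r implies (p and Box p), w1
13. not r, w1
14. p, w1
15. not Box p, w1
16. p and Box p, w1
17. Box p, w1
18. not p, w2
19. not r implies (p and Box p), w2
20. not r, w2
21. p, w2
Accessibility: w0Rw0, w0Rw1, w0Rw2, w1Rw1, w1Rw2, w2Rw2
Branch closes: p and not p both at w2.
All branches of the tableau close; one closing branch shown above.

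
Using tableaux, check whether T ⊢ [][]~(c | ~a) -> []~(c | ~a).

Valid in T

Tableau for the negation ~([][]~(c | ~a) -> []~(c | ~a)):
1. ~([][]~(c | ~a) -> []~(c | ~a)), u
2. [][]~(c | ~a), u
3. ~[]~(c | ~a), u
4. []~(c | ~a), u
5. ~(c | ~a), u
6. ~c, u
7. a, u
8. c | ~a, v
9. []~(c | ~a), v
10. ~(c | ~a), v
11. ~c, v
12. a, v
13. ~a, v
Accessibility: uRu, uRv, vRv
Branch closes: a and ~a both at v.
Every branch of the negation's tableau closes; the branch above is one of them.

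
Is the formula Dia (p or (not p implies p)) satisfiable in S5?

Yes, satisfiable

1. Dia (p or (not p implies p)), w0
2. p or (not p implies p), w1
3. not p implies p, w1
4. p, w1
Accessibility: w0Rw0, w0Rw1, w1Rw0, w1Rw1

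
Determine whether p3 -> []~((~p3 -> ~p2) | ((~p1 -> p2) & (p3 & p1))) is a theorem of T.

Tableau for the negation ~(p3 -> []~((~p3 -> ~p2) | ((~p1 -> p2) & (p3 & p1)))):
1. ~(p3 -> []~((~p3 -> ~p2) | ((~p1 -> p2) & (p3 & p1)))), 0
2. p3, 0
3. ~[]~((~p3 -> ~p2) | ((~p1 -> p2) & (p3 & p1))), 0
4. (~p3 -> ~p2) | ((~p1 -> p2) & (p3 & p1)), 1
5. (~p1 -> p2) & (p3 & p1), 1
6. ~p1 -> p2, 1
7. p3 & p1, 1
8. p3, 1
9. p1, 1
10. p2, 1
Accessibility: 0R0, 0R1, 1R1
The negation has an open branch (countermodel exists).

No, not valid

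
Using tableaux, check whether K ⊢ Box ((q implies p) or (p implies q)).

Tableau for the negation not Box ((q implies p) or (p implies q)):
1. not Box ((q implies p) or (p implies q)), u
2. not ((q implies p) or (p implies q)), v   [neg-Box-rule on 1: fresh world v, uRv]
3. not (q implies p), v   [neg-or-rule on 2]
4. not (p implies q), v   [neg-or-rule on 2]
5. q, v   [neg-implies-rule on 3]
6. not p, v   [neg-implies-rule on 3]
7. p, v   [neg-implies-rule on 4]
8. not q, v   [neg-implies-rule on 4]
Accessibility: uRv
Branch closes: p and not p both at v.
All branches of the negation close; one closing branch shown above.

Yes, valid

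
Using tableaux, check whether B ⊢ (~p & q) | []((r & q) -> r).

Tableau for the negation ~((~p & q) | []((r & q) -> r)):
1. ~((~p & q) | []((r & q) -> r)), w0
2. ~(~p & q), w0   [~|-rule on 1]
3. ~[]((r & q) -> r), w0   [~|-rule on 1]
4. ~q, w0   [~&-rule on 2 (branches; this branch)]
5. ~((r & q) -> r), w1   [~[]-rule on 3: fresh world w1, w0Rw1]
6. r & q, w1   [~->-rule on 5]
7. ~r, w1   [~->-rule on 5]
8. r, w1   [&-rule on 6]
9. q, w1   [&-rule on 6]
Accessibility: w0Rw0, w0Rw1, w1Rw0, w1Rw1
Branch closes: r and ~r both at w1.
Every branch of the negation's tableau closes; the branch above is one of them.

Valid in B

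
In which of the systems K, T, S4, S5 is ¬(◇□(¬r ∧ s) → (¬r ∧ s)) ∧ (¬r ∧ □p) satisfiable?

S4-tableau for the formula:
1. ¬(◇□(¬r ∧ s) → (¬r ∧ s)) ∧ (¬r ∧ □p), 0
2. ¬(◇□(¬r ∧ s) → (¬r ∧ s)), 0   [∧-rule on 1]
3. ¬r ∧ □p, 0   [∧-rule on 1]
4. ◇□(¬r ∧ s), 0   [¬→-rule on 2]
5. ¬(¬r ∧ s), 0   [¬→-rule on 2]
6. ¬r, 0   [∧-rule on 3]
7. □p, 0   [∧-rule on 3]
8. p, 0   [□-rule on 7 via 0R0]
9. ¬s, 0   [¬∧-rule on 5 (branches; this branch)]
10. □(¬r ∧ s), 1   [◇-rule on 4: fresh world 1, 0R1]
11. p, 1   [□-rule on 7 via 0R1]
12. ¬r ∧ s, 1   [□-rule on 10 via 1R1]
13. ¬r, 1   [∧-rule on 12]
14. s, 1   [∧-rule on 12]
Accessibility: 0R0, 0R1, 1R1
Complete open branch: satisfiable in S4, hence also in K, T (this S4-model is also a K-model and a T-model).
S5-tableau for the formula:
1. ¬(◇□(¬r ∧ s) → (¬r ∧ s)) ∧ (¬r ∧ □p), 0
2. ¬(◇□(¬r ∧ s) → (¬r ∧ s)), 0   [∧-rule on 1]
3. ¬r ∧ □p, 0   [∧-rule on 1]
4. ◇□(¬r ∧ s), 0   [¬→-rule on 2]
5. ¬(¬r ∧ s), 0   [¬→-rule on 2]
6. ¬r, 0   [∧-rule on 3]
7. □p, 0   [∧-rule on 3]
8. p, 0   [□-rule on 7 via 0R0]
9. ¬s, 0   [¬∧-rule on 5 (branches; this branch)]
10. □(¬r ∧ s), 1   [◇-rule on 4: fresh world 1, 0R1]
11. p, 1   [□-rule on 7 via 0R1]
12. ¬r ∧ s, 0   [□-rule on 10 via 1R0]
13. s, 0   [∧-rule on 12]
Accessibility: 0R0, 0R1, 1R0, 1R1
Branch closes: s and ¬s both at 0.
Every branch closes (one shown): unsatisfiable in S5.

K, T, S4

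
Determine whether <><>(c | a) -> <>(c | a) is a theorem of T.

Tableau for the negation ~(<><>(c | a) -> <>(c | a)):
1. ~(<><>(c | a) -> <>(c | a)), 0
2. <><>(c | a), 0
3. ~<>(c | a), 0
4. ~(c | a), 0
5. ~c, 0
6. ~a, 0
7. <>(c | a), 1
8. ~(c | a), 1
9. ~c, 1
10. ~a, 1
11. c | a, 2
12. a, 2
Accessibility: 0R0, 0R1, 1R1, 1R2, 2R2
The negation has an open branch (countermodel exists).

Invalid (countermodel exists)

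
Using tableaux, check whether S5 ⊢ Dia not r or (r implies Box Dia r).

Yes, valid

Tableau for the negation not (Dia not r or (r implies Box Dia r)):
1. not (Dia not r or (r implies Box Dia r)), w0
2. not Dia not r, w0   [neg-or-rule on 1]
3. not (r implies Box Dia r), w0   [neg-or-rule on 1]
4. r, w0   [neg-implies-rule on 3]
5. not Box Dia r, w0   [neg-implies-rule on 3]
6. not Dia r, w1   [neg-Box-rule on 5: fresh world w1, w0Rw1]
7. r, w1   [neg-Dia-rule on 2 via w0Rw1]
8. not r, w0   [neg-Dia-rule on 6 via w1Rw0]
Accessibility: w0Rw0, w0Rw1, w1Rw0, w1Rw1
Branch closes: r and not r both at w0.
Every branch of the negation's tableau closes; the branch above is one of them.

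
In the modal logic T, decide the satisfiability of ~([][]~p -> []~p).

1. ~([][]~p -> []~p), 0
2. [][]~p, 0
3. ~[]~p, 0
4. []~p, 0
5. ~p, 0
6. p, 1
7. []~p, 1
8. ~p, 1
Accessibility: 0R0, 0R1, 1R1
Branch closes: p and ~p both at 1.
All branches of the tableau close; one closing branch shown above.

Unsatisfiable (every branch closes)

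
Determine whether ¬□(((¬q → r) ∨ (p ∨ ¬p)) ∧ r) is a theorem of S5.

Not valid

Tableau for the negation □(((¬q → r) ∨ (p ∨ ¬p)) ∧ r):
1. □(((¬q → r) ∨ (p ∨ ¬p)) ∧ r), w0
2. ((¬q → r) ∨ (p ∨ ¬p)) ∧ r, w0
3. (¬q → r) ∨ (p ∨ ¬p), w0
4. r, w0
5. p ∨ ¬p, w0
6. ¬p, w0
Accessibility: w0Rw0
The negation has an open branch (countermodel exists).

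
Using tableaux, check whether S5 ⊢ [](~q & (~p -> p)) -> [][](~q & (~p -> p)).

Tableau for the negation ~([](~q & (~p -> p)) -> [][](~q & (~p -> p))):
1. ~([](~q & (~p -> p)) -> [][](~q & (~p -> p))), 0
2. [](~q & (~p -> p)), 0
3. ~[][](~q & (~p -> p)), 0
4. ~q & (~p -> p), 0
5. ~q, 0
6. ~p -> p, 0
7. p, 0
8. ~[](~q & (~p -> p)), 1
9. ~q & (~p -> p), 1
10. ~q, 1
11. ~p -> p, 1
12. p, 1
13. ~(~q & (~p -> p)), 2
14. ~q & (~p -> p), 2
15. ~q, 2
16. ~p -> p, 2
17. ~(~p -> p), 2
18. ~p, 2
19. p, 2
Accessibility: 0R0, 0R1, 0R2, 1R0, 1R1, 1R2, 2R0, 2R1, 2R2
Branch closes: p and ~p both at 2.
Every branch of the negation's tableau closes; the branch above is one of them.

Valid in S5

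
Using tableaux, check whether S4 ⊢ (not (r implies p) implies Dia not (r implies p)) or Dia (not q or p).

Valid in S4

Tableau for the negation not ((not (r implies p) implies Dia not (r implies p)) or Dia (not q or p)):
1. not ((not (r implies p) implies Dia not (r implies p)) or Dia (not q or p)), w0
2. not (not (r implies p) implies Dia not (r implies p)), w0
3. not Dia (not q or p), w0
4. not (r implies p), w0
5. not Dia not (r implies p), w0
6. r, w0
7. not p, w0
8. not (not q or p), w0
9. q, w0
10. r implies p, w0
11. p, w0
Accessibility: w0Rw0
Branch closes: p and not p both at w0.
Every branch of the negation's tableau closes; the branch above is one of them.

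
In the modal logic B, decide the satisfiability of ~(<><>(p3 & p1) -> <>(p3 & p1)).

Satisfiable

1. ~(<><>(p3 & p1) -> <>(p3 & p1)), 0
2. <><>(p3 & p1), 0   [~->-rule on 1]
3. ~<>(p3 & p1), 0   [~->-rule on 1]
4. ~(p3 & p1), 0   [~<>-rule on 3 via 0R0]
5. ~p1, 0   [~&-rule on 4 (branches; this branch)]
6. <>(p3 & p1), 1   [<>-rule on 2: fresh world 1, 0R1]
7. ~(p3 & p1), 1   [~<>-rule on 3 via 0R1]
8. ~p1, 1   [~&-rule on 7 (branches; this branch)]
9. p3 & p1, 2   [<>-rule on 6: fresh world 2, 1R2]
10. p3, 2   [&-rule on 9]
11. p1, 2   [&-rule on 9]
Accessibility: 0R0, 0R1, 1R0, 1R1, 1R2, 2R1, 2R2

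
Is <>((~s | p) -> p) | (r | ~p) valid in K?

Tableau for the negation ~(<>((~s | p) -> p) | (r | ~p)):
1. ~(<>((~s | p) -> p) | (r | ~p)), w0
2. ~<>((~s | p) -> p), w0
3. ~(r | ~p), w0
4. ~r, w0
5. p, w0
The negation has an open branch (countermodel exists).

Not valid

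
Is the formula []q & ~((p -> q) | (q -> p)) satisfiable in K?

No, unsatisfiable

1. []q & ~((p -> q) | (q -> p)), w0
2. []q, w0
3. ~((p -> q) | (q -> p)), w0
4. ~(p -> q), w0
5. ~(q -> p), w0
6. p, w0
7. ~q, w0
8. q, w0
9. ~p, w0
Branch closes: q and ~q both at w0.
Every branch closes; the branch above is one of them.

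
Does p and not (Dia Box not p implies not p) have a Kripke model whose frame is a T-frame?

1. p and not (Dia Box not p implies not p), 0
2. p, 0   [and-rule on 1]
3. not (Dia Box not p implies not p), 0   [and-rule on 1]
4. Dia Box not p, 0   [neg-implies-rule on 3]
5. Box not p, 1   [Dia-rule on 4: fresh world 1, 0R1]
6. not p, 1   [Box-rule on 5 via 1R1]
Accessibility: 0R0, 0R1, 1R1

Satisfiable (open branch found)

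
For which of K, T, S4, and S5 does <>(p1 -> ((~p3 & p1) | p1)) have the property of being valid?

T-tableau for the negation ~<>(p1 -> ((~p3 & p1) | p1)):
1. ~<>(p1 -> ((~p3 & p1) | p1)), u
2. ~(p1 -> ((~p3 & p1) | p1)), u
3. p1, u
4. ~((~p3 & p1) | p1), u
5. ~(~p3 & p1), u
6. ~p1, u
Accessibility: uRu
Branch closes: p1 and ~p1 both at u.
Every branch closes (one shown): valid in T, hence also in S4, S5 (every theorem of T is a theorem of S4 and S5).
K-tableau for the negation ~<>(p1 -> ((~p3 & p1) | p1)):
1. ~<>(p1 -> ((~p3 & p1) | p1)), u
Complete open branch: countermodel on a K-frame, so not valid in K.

T, S4, S5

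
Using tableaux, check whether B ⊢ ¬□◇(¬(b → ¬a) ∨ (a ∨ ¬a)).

Tableau for the negation □◇(¬(b → ¬a) ∨ (a ∨ ¬a)):
1. □◇(¬(b → ¬a) ∨ (a ∨ ¬a)), w0
2. ◇(¬(b → ¬a) ∨ (a ∨ ¬a)), w0
3. ¬(b → ¬a) ∨ (a ∨ ¬a), w1
4. ◇(¬(b → ¬a) ∨ (a ∨ ¬a)), w1
5. a ∨ ¬a, w1
6. ¬a, w1
7. ¬(b → ¬a) ∨ (a ∨ ¬a), w2
8. a ∨ ¬a, w2
9. ¬a, w2
Accessibility: w0Rw0, w0Rw1, w1Rw0, w1Rw1, w1Rw2, w2Rw1, w2Rw2
The negation has an open branch (countermodel exists).

No, not valid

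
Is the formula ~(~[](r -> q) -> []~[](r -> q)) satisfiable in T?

Yes, satisfiable

1. ~(~[](r -> q) -> []~[](r -> q)), w0
2. ~[](r -> q), w0
3. ~[]~[](r -> q), w0
4. ~(r -> q), w1
5. r, w1
6. ~q, w1
7. [](r -> q), w2
8. r -> q, w2
9. q, w2
Accessibility: w0Rw0, w0Rw1, w0Rw2, w1Rw1, w2Rw2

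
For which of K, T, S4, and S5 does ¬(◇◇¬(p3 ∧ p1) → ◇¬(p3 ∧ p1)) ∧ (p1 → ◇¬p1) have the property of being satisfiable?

K-tableau for the formula:
1. ¬(◇◇¬(p3 ∧ p1) → ◇¬(p3 ∧ p1)) ∧ (p1 → ◇¬p1), 0
2. ¬(◇◇¬(p3 ∧ p1) → ◇¬(p3 ∧ p1)), 0
3. p1 → ◇¬p1, 0
4. ◇◇¬(p3 ∧ p1), 0
5. ¬◇¬(p3 ∧ p1), 0
6. ¬p1, 0
7. ◇¬(p3 ∧ p1), 1
8. p3 ∧ p1, 1
9. p3, 1
10. p1, 1
11. ¬(p3 ∧ p1), 2
12. ¬p1, 2
Accessibility: 0R1, 1R2
Complete open branch: satisfiable in K.
T-tableau for the formula:
1. ¬(◇◇¬(p3 ∧ p1) → ◇¬(p3 ∧ p1)) ∧ (p1 → ◇¬p1), 0
2. ¬(◇◇¬(p3 ∧ p1) → ◇¬(p3 ∧ p1)), 0
3. p1 → ◇¬p1, 0
4. ◇◇¬(p3 ∧ p1), 0
5. ¬◇¬(p3 ∧ p1), 0
6. p3 ∧ p1, 0
7. p3, 0
8. p1, 0
9. ◇¬p1, 0
10. ◇¬(p3 ∧ p1), 1
11. p3 ∧ p1, 1
12. p3, 1
13. p1, 1
14. ¬p1, 2
15. p3 ∧ p1, 2
16. p3, 2
17. p1, 2
Accessibility: 0R0, 0R1, 0R2, 1R1, 2R2
Branch closes: p1 and ¬p1 both at 2.
Every branch closes (one shown): unsatisfiable in T, hence also in S4, S5 (every S4/S5-frame is a T-frame).

K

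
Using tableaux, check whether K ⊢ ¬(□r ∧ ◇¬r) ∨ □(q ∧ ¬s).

Tableau for the negation ¬(¬(□r ∧ ◇¬r) ∨ □(q ∧ ¬s)):
1. ¬(¬(□r ∧ ◇¬r) ∨ □(q ∧ ¬s)), 0
2. □r ∧ ◇¬r, 0
3. ¬□(q ∧ ¬s), 0
4. □r, 0
5. ◇¬r, 0
6. ¬(q ∧ ¬s), 1
7. r, 1
8. s, 1
9. ¬r, 2
10. r, 2
Accessibility: 0R1, 0R2
Branch closes: r and ¬r both at 2.
Every branch of the negation's tableau closes; the branch above is one of them.

Valid in K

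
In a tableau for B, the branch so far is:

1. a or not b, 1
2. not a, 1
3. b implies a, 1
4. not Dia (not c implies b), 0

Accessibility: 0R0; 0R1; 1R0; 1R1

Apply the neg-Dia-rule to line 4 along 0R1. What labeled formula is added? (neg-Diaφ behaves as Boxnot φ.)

not (not c implies b), 1

neg-Diaφ behaves as Boxnot φ: propagate the negated body to each accessible world.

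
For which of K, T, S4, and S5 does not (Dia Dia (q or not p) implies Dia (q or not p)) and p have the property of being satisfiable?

K, T

S4-tableau for the formula:
1. not (Dia Dia (q or not p) implies Dia (q or not p)) and p, u
2. not (Dia Dia (q or not p) implies Dia (q or not p)), u
3. p, u
4. Dia Dia (q or not p), u
5. not Dia (q or not p), u
6. not (q or not p), u
7. not q, u
8. Dia (q or not p), v
9. not (q or not p), v
10. not q, v
11. p, v
12. q or not p, w
13. not (q or not p), w
14. not q, w
15. p, w
16. not p, w
Accessibility: uRu, uRv, uRw, vRv, vRw, wRw
Branch closes: p and not p both at w.
Every branch closes (one shown): unsatisfiable in S4, hence also in S5 (every S5-frame is an S4-frame).
T-tableau for the formula:
1. not (Dia Dia (q or not p) implies Dia (q or not p)) and p, u
2. not (Dia Dia (q or not p) implies Dia (q or not p)), u
3. p, u
4. Dia Dia (q or not p), u
5. not Dia (q or not p), u
6. not (q or not p), u
7. not q, u
8. Dia (q or not p), v
9. not (q or not p), v
10. not q, v
11. p, v
12. q or not p, w
13. not p, w
Accessibility: uRu, uRv, vRv, vRw, wRw
Complete open branch: satisfiable in T, hence also in K (this T-model is also a K-model).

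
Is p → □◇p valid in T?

Tableau for the negation ¬(p → □◇p):
1. ¬(p → □◇p), u
2. p, u   [¬→-rule on 1]
3. ¬□◇p, u   [¬→-rule on 1]
4. ¬◇p, v   [¬□-rule on 3: fresh world v, uRv]
5. ¬p, v   [¬◇-rule on 4 via vRv]
Accessibility: uRu, uRv, vRv
The negation has an open branch (countermodel exists).

Invalid (countermodel exists)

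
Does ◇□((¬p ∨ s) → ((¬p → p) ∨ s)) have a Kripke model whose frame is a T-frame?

1. ◇□((¬p ∨ s) → ((¬p → p) ∨ s)), w0
2. □((¬p ∨ s) → ((¬p → p) ∨ s)), w1
3. (¬p ∨ s) → ((¬p → p) ∨ s), w1
4. (¬p → p) ∨ s, w1
5. s, w1
Accessibility: w0Rw0, w0Rw1, w1Rw1

Yes, satisfiable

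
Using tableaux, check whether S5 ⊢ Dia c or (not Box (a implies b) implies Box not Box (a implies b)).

Valid in S5

Tableau for the negation not (Dia c or (not Box (a implies b) implies Box not Box (a implies b))):
1. not (Dia c or (not Box (a implies b) implies Box not Box (a implies b))), u
2. not Dia c, u   [neg-or-rule on 1]
3. not (not Box (a implies b) implies Box not Box (a implies b)), u   [neg-or-rule on 1]
4. not Box (a implies b), u   [neg-implies-rule on 3]
5. not Box not Box (a implies b), u   [neg-implies-rule on 3]
6. not c, u   [neg-Dia-rule on 2 via uRu]
7. not (a implies b), v   [neg-Box-rule on 4: fresh world v, uRv]
8. a, v   [neg-implies-rule on 7]
9. not b, v   [neg-implies-rule on 7]
10. not c, v   [neg-Dia-rule on 2 via uRv]
11. Box (a implies b), w   [neg-Box-rule on 5: fresh world w, uRw]
12. not c, w   [neg-Dia-rule on 2 via uRw]
13. a implies b, u   [Box-rule on 11 via wRu]
14. a implies b, v   [Box-rule on 11 via wRv]
15. a implies b, w   [Box-rule on 11 via wRw]
16. b, u   [implies-rule on 13 (branches; this branch)]
17. b, v   [implies-rule on 14 (branches; this branch)]
Accessibility: uRu, uRv, uRw, vRu, vRv, vRw, wRu, wRv, wRw
Branch closes: b and not b both at v.
Every branch of the negation's tableau closes; the branch above is one of them.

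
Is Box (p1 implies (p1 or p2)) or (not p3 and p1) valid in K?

Yes, valid

Tableau for the negation not (Box (p1 implies (p1 or p2)) or (not p3 and p1)):
1. not (Box (p1 implies (p1 or p2)) or (not p3 and p1)), w0
2. not Box (p1 implies (p1 or p2)), w0
3. not (not p3 and p1), w0
4. not p1, w0
5. not (p1 implies (p1 or p2)), w1
6. p1, w1
7. not (p1 or p2), w1
8. not p1, w1
9. not p2, w1
Accessibility: w0Rw1
Branch closes: p1 and not p1 both at w1.
Every branch of the negation's tableau closes; the branch above is one of them.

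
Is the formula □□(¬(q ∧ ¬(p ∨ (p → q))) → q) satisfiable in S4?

1. □□(¬(q ∧ ¬(p ∨ (p → q))) → q), 0
2. □(¬(q ∧ ¬(p ∨ (p → q))) → q), 0   [□-rule on 1 via 0R0]
3. ¬(q ∧ ¬(p ∨ (p → q))) → q, 0   [□-rule on 2 via 0R0]
4. q, 0   [→-rule on 3 (branches; this branch)]
Accessibility: 0R0

Satisfiable (open branch found)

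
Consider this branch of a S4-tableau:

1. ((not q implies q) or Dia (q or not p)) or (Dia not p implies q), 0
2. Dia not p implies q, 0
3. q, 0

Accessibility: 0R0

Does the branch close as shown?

No, open

No world carries both an atom and its negation.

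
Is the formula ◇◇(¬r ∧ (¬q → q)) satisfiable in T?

1. ◇◇(¬r ∧ (¬q → q)), u
2. ◇(¬r ∧ (¬q → q)), v
3. ¬r ∧ (¬q → q), w
4. ¬r, w
5. ¬q → q, w
6. q, w
Accessibility: uRu, uRv, vRv, vRw, wRw

Satisfiable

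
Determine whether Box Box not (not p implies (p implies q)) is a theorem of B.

No, not valid

Tableau for the negation not Box Box not (not p implies (p implies q)):
1. not Box Box not (not p implies (p implies q)), 0
2. not Box not (not p implies (p implies q)), 1
3. not p implies (p implies q), 2
4. p implies q, 2
5. q, 2
Accessibility: 0R0, 0R1, 1R0, 1R1, 1R2, 2R1, 2R2
The negation has an open branch (countermodel exists).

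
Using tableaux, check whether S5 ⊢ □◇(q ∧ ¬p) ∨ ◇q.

Not valid

Tableau for the negation ¬(□◇(q ∧ ¬p) ∨ ◇q):
1. ¬(□◇(q ∧ ¬p) ∨ ◇q), 0
2. ¬□◇(q ∧ ¬p), 0
3. ¬◇q, 0
4. ¬q, 0
5. ¬◇(q ∧ ¬p), 1
6. ¬q, 1
7. ¬(q ∧ ¬p), 0
8. ¬(q ∧ ¬p), 1
9. p, 0
10. p, 1
Accessibility: 0R0, 0R1, 1R0, 1R1
The negation has an open branch (countermodel exists).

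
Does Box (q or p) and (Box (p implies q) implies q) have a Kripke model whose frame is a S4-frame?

Satisfiable (open branch found)

1. Box (q or p) and (Box (p implies q) implies q), u
2. Box (q or p), u   [and-rule on 1]
3. Box (p implies q) implies q, u   [and-rule on 1]
4. q or p, u   [Box-rule on 2 via uRu]
5. q, u   [implies-rule on 3 (branches; this branch)]
6. p, u   [or-rule on 4 (branches; this branch)]
Accessibility: uRu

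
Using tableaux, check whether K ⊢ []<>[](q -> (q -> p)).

Tableau for the negation ~[]<>[](q -> (q -> p)):
1. ~[]<>[](q -> (q -> p)), w0
2. ~<>[](q -> (q -> p)), w1
Accessibility: w0Rw1
The negation has an open branch (countermodel exists).

Not valid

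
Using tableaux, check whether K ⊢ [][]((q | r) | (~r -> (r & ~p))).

Invalid (countermodel exists)

Tableau for the negation ~[][]((q | r) | (~r -> (r & ~p))):
1. ~[][]((q | r) | (~r -> (r & ~p))), u
2. ~[]((q | r) | (~r -> (r & ~p))), v
3. ~((q | r) | (~r -> (r & ~p))), w
4. ~(q | r), w
5. ~(~r -> (r & ~p)), w
6. ~q, w
7. ~r, w
8. ~(r & ~p), w
9. p, w
Accessibility: uRv, vRw
The negation has an open branch (countermodel exists).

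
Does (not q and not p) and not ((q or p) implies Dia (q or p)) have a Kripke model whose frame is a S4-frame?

1. (not q and not p) and not ((q or p) implies Dia (q or p)), w0
2. not q and not p, w0   [and-rule on 1]
3. not ((q or p) implies Dia (q or p)), w0   [and-rule on 1]
4. not q, w0   [and-rule on 2]
5. not p, w0   [and-rule on 2]
6. q or p, w0   [neg-implies-rule on 3]
7. not Dia (q or p), w0   [neg-implies-rule on 3]
8. not (q or p), w0   [neg-Dia-rule on 7 via w0Rw0]
9. p, w0   [or-rule on 6 (branches; this branch)]
Accessibility: w0Rw0
Branch closes: p and not p both at w0.
(One branch shown.) All branches close.

No, unsatisfiable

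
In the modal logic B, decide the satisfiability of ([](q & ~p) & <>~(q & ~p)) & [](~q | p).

Unsatisfiable

1. ([](q & ~p) & <>~(q & ~p)) & [](~q | p), 0
2. [](q & ~p) & <>~(q & ~p), 0   [&-rule on 1]
3. [](~q | p), 0   [&-rule on 1]
4. [](q & ~p), 0   [&-rule on 2]
5. <>~(q & ~p), 0   [&-rule on 2]
6. ~q | p, 0   [[]-rule on 3 via 0R0]
7. q & ~p, 0   [[]-rule on 4 via 0R0]
8. q, 0   [&-rule on 7]
9. ~p, 0   [&-rule on 7]
10. p, 0   [|-rule on 6 (branches; this branch)]
Accessibility: 0R0
Branch closes: p and ~p both at 0.
(One branch shown.) All branches close.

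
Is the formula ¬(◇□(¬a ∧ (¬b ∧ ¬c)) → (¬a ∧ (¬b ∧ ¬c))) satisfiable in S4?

1. ¬(◇□(¬a ∧ (¬b ∧ ¬c)) → (¬a ∧ (¬b ∧ ¬c))), 0
2. ◇□(¬a ∧ (¬b ∧ ¬c)), 0
3. ¬(¬a ∧ (¬b ∧ ¬c)), 0
4. ¬(¬b ∧ ¬c), 0
5. c, 0
6. □(¬a ∧ (¬b ∧ ¬c)), 1
7. ¬a ∧ (¬b ∧ ¬c), 1
8. ¬a, 1
9. ¬b ∧ ¬c, 1
10. ¬b, 1
11. ¬c, 1
Accessibility: 0R0, 0R1, 1R1

Satisfiable (open branch found)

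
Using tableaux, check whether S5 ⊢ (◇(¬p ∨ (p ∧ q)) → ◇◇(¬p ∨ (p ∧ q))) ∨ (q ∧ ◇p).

Tableau for the negation ¬((◇(¬p ∨ (p ∧ q)) → ◇◇(¬p ∨ (p ∧ q))) ∨ (q ∧ ◇p)):
1. ¬((◇(¬p ∨ (p ∧ q)) → ◇◇(¬p ∨ (p ∧ q))) ∨ (q ∧ ◇p)), w0
2. ¬(◇(¬p ∨ (p ∧ q)) → ◇◇(¬p ∨ (p ∧ q))), w0
3. ¬(q ∧ ◇p), w0
4. ◇(¬p ∨ (p ∧ q)), w0
5. ¬◇◇(¬p ∨ (p ∧ q)), w0
6. ¬◇(¬p ∨ (p ∧ q)), w0
7. ¬(¬p ∨ (p ∧ q)), w0
8. p, w0
9. ¬(p ∧ q), w0
10. ¬q, w0
11. ¬p ∨ (p ∧ q), w1
12. ¬◇(¬p ∨ (p ∧ q)), w1
13. ¬(¬p ∨ (p ∧ q)), w1
14. p, w1
15. ¬(p ∧ q), w1
16. p ∧ q, w1
17. q, w1
18. ¬q, w1
Accessibility: w0Rw0, w0Rw1, w1Rw0, w1Rw1
Branch closes: q and ¬q both at w1.
Every branch of the negation's tableau closes; the branch above is one of them.

Valid in S5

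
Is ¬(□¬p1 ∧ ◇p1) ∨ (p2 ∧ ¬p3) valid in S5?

Valid in S5

Tableau for the negation ¬(¬(□¬p1 ∧ ◇p1) ∨ (p2 ∧ ¬p3)):
1. ¬(¬(□¬p1 ∧ ◇p1) ∨ (p2 ∧ ¬p3)), w0
2. □¬p1 ∧ ◇p1, w0
3. ¬(p2 ∧ ¬p3), w0
4. □¬p1, w0
5. ◇p1, w0
6. ¬p1, w0
7. p3, w0
8. p1, w1
9. ¬p1, w1
Accessibility: w0Rw0, w0Rw1, w1Rw0, w1Rw1
Branch closes: p1 and ¬p1 both at w1.
All branches of the negation close; one closing branch shown above.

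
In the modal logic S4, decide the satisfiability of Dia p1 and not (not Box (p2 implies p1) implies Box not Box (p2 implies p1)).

Satisfiable (open branch found)

1. Dia p1 and not (not Box (p2 implies p1) implies Box not Box (p2 implies p1)), 0
2. Dia p1, 0   [and-rule on 1]
3. not (not Box (p2 implies p1) implies Box not Box (p2 implies p1)), 0   [and-rule on 1]
4. not Box (p2 implies p1), 0   [neg-implies-rule on 3]
5. not Box not Box (p2 implies p1), 0   [neg-implies-rule on 3]
6. p1, 1   [Dia-rule on 2: fresh world 1, 0R1]
7. not (p2 implies p1), 2   [neg-Box-rule on 4: fresh world 2, 0R2]
8. p2, 2   [neg-implies-rule on 7]
9. not p1, 2   [neg-implies-rule on 7]
10. Box (p2 implies p1), 3   [neg-Box-rule on 5: fresh world 3, 0R3]
11. p2 implies p1, 3   [Box-rule on 10 via 3R3]
12. p1, 3   [implies-rule on 11 (branches; this branch)]
Accessibility: 0R0, 0R1, 0R2, 0R3, 1R1, 2R2, 3R3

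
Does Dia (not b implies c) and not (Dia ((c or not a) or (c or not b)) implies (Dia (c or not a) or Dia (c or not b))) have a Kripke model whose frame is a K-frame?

1. Dia (not b implies c) and not (Dia ((c or not a) or (c or not b)) implies (Dia (c or not a) or Dia (c or not b))), u
2. Dia (not b implies c), u
3. not (Dia ((c or not a) or (c or not b)) implies (Dia (c or not a) or Dia (c or not b))), u
4. Dia ((c or not a) or (c or not b)), u
5. not (Dia (c or not a) or Dia (c or not b)), u
6. not Dia (c or not a), u
7. not Dia (c or not b), u
8. not b implies c, v
9. not (c or not a), v
10. not c, v
11. a, v
12. not (c or not b), v
13. b, v
14. (c or not a) or (c or not b), w
15. not (c or not a), w
16. not c, w
17. a, w
18. not (c or not b), w
19. b, w
20. c or not b, w
21. not b, w
Accessibility: uRv, uRw
Branch closes: b and not b both at w.
(One branch shown.) All branches close.

Unsatisfiable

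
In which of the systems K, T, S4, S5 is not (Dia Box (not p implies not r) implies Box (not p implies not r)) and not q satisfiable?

K, T, S4

S4-tableau for the formula:
1. not (Dia Box (not p implies not r) implies Box (not p implies not r)) and not q, 0
2. not (Dia Box (not p implies not r) implies Box (not p implies not r)), 0   [and-rule on 1]
3. not q, 0   [and-rule on 1]
4. Dia Box (not p implies not r), 0   [neg-implies-rule on 2]
5. not Box (not p implies not r), 0   [neg-implies-rule on 2]
6. Box (not p implies not r), 1   [Dia-rule on 4: fresh world 1, 0R1]
7. not p implies not r, 1   [Box-rule on 6 via 1R1]
8. not r, 1   [implies-rule on 7 (branches; this branch)]
9. not (not p implies not r), 2   [neg-Box-rule on 5: fresh world 2, 0R2]
10. not p, 2   [neg-implies-rule on 9]
11. r, 2   [neg-implies-rule on 9]
Accessibility: 0R0, 0R1, 0R2, 1R1, 2R2
Complete open branch: satisfiable in S4, hence also in K, T (this S4-model is also a K-model and a T-model).
S5-tableau for the formula:
1. not (Dia Box (not p implies not r) implies Box (not p implies not r)) and not q, 0
2. not (Dia Box (not p implies not r) implies Box (not p implies not r)), 0   [and-rule on 1]
3. not q, 0   [and-rule on 1]
4. Dia Box (not p implies not r), 0   [neg-implies-rule on 2]
5. not Box (not p implies not r), 0   [neg-implies-rule on 2]
6. Box (not p implies not r), 1   [Dia-rule on 4: fresh world 1, 0R1]
7. not p implies not r, 0   [Box-rule on 6 via 1R0]
8. not p implies not r, 1   [Box-rule on 6 via 1R1]
9. not r, 0   [implies-rule on 7 (branches; this branch)]
10. not r, 1   [implies-rule on 8 (branches; this branch)]
11. not (not p implies not r), 2   [neg-Box-rule on 5: fresh world 2, 0R2]
12. not p, 2   [neg-implies-rule on 11]
13. r, 2   [neg-implies-rule on 11]
14. not p implies not r, 2   [Box-rule on 6 via 1R2]
15. not r, 2   [implies-rule on 14 (branches; this branch)]
Accessibility: 0R0, 0R1, 0R2, 1R0, 1R1, 1R2, 2R0, 2R1, 2R2
Branch closes: r and not r both at 2.
Every branch closes (one shown): unsatisfiable in S5.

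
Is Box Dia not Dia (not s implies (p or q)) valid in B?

No, not valid

Tableau for the negation not Box Dia not Dia (not s implies (p or q)):
1. not Box Dia not Dia (not s implies (p or q)), 0
2. not Dia not Dia (not s implies (p or q)), 1
3. Dia (not s implies (p or q)), 0
4. Dia (not s implies (p or q)), 1
5. not s implies (p or q), 2
6. p or q, 2
7. q, 2
8. not s implies (p or q), 3
9. Dia (not s implies (p or q)), 3
10. p or q, 3
11. q, 3
12. not s implies (p or q), 4
13. p or q, 4
14. q, 4
Accessibility: 0R0, 0R1, 0R2, 1R0, 1R1, 1R3, 2R0, 2R2, 3R1, 3R3, 3R4, 4R3, 4R4
The negation has an open branch (countermodel exists).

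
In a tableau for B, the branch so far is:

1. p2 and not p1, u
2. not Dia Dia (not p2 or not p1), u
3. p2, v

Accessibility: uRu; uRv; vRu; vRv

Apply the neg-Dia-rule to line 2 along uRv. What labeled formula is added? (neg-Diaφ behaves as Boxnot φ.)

neg-Diaφ behaves as Boxnot φ: propagate the negated body to each accessible world.

not Dia (not p2 or not p1), v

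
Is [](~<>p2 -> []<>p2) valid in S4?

Not valid

Tableau for the negation ~[](~<>p2 -> []<>p2):
1. ~[](~<>p2 -> []<>p2), u
2. ~(~<>p2 -> []<>p2), v
3. ~<>p2, v
4. ~[]<>p2, v
5. ~p2, v
6. ~<>p2, w
7. ~p2, w
Accessibility: uRu, uRv, uRw, vRv, vRw, wRw
The negation has an open branch (countermodel exists).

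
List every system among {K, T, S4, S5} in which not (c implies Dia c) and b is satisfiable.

K

K-tableau for the formula:
1. not (c implies Dia c) and b, w0
2. not (c implies Dia c), w0   [and-rule on 1]
3. b, w0   [and-rule on 1]
4. c, w0   [neg-implies-rule on 2]
5. not Dia c, w0   [neg-implies-rule on 2]
Complete open branch: satisfiable in K.
T-tableau for the formula:
1. not (c implies Dia c) and b, w0
2. not (c implies Dia c), w0   [and-rule on 1]
3. b, w0   [and-rule on 1]
4. c, w0   [neg-implies-rule on 2]
5. not Dia c, w0   [neg-implies-rule on 2]
6. not c, w0   [neg-Dia-rule on 5 via w0Rw0]
Accessibility: w0Rw0
Branch closes: c and not c both at w0.
Every branch closes (one shown): unsatisfiable in T, hence also in S4, S5 (every S4/S5-frame is a T-frame).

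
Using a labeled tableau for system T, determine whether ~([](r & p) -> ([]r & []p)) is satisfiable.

1. ~([](r & p) -> ([]r & []p)), w0
2. [](r & p), w0
3. ~([]r & []p), w0
4. r & p, w0
5. r, w0
6. p, w0
7. ~[]p, w0
8. ~p, w1
9. r & p, w1
10. r, w1
11. p, w1
Accessibility: w0Rw0, w0Rw1, w1Rw1
Branch closes: p and ~p both at w1.
Every branch closes; the branch above is one of them.

Unsatisfiable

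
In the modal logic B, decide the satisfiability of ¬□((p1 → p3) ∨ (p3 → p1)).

1. ¬□((p1 → p3) ∨ (p3 → p1)), u
2. ¬((p1 → p3) ∨ (p3 → p1)), v
3. ¬(p1 → p3), v
4. ¬(p3 → p1), v
5. p1, v
6. ¬p3, v
7. p3, v
8. ¬p1, v
Accessibility: uRu, uRv, vRu, vRv
Branch closes: p3 and ¬p3 both at v.
(One branch shown.) All branches close.

Unsatisfiable (every branch closes)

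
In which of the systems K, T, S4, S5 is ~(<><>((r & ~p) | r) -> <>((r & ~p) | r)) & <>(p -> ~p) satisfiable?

S4-tableau for the formula:
1. ~(<><>((r & ~p) | r) -> <>((r & ~p) | r)) & <>(p -> ~p), w0
2. ~(<><>((r & ~p) | r) -> <>((r & ~p) | r)), w0
3. <>(p -> ~p), w0
4. <><>((r & ~p) | r), w0
5. ~<>((r & ~p) | r), w0
6. ~((r & ~p) | r), w0
7. ~(r & ~p), w0
8. ~r, w0
9. p, w0
10. p -> ~p, w1
11. ~((r & ~p) | r), w1
12. ~(r & ~p), w1
13. ~r, w1
14. ~p, w1
15. <>((r & ~p) | r), w2
16. ~((r & ~p) | r), w2
17. ~(r & ~p), w2
18. ~r, w2
19. p, w2
20. (r & ~p) | r, w3
21. ~((r & ~p) | r), w3
22. ~(r & ~p), w3
23. ~r, w3
24. r & ~p, w3
25. r, w3
26. ~p, w3
Accessibility: w0Rw0, w0Rw1, w0Rw2, w0Rw3, w1Rw1, w2Rw2, w2Rw3, w3Rw3
Branch closes: r and ~r both at w3.
Every branch closes (one shown): unsatisfiable in S4, hence also in S5 (every S5-frame is an S4-frame).
T-tableau for the formula:
1. ~(<><>((r & ~p) | r) -> <>((r & ~p) | r)) & <>(p -> ~p), w0
2. ~(<><>((r & ~p) | r) -> <>((r & ~p) | r)), w0
3. <>(p -> ~p), w0
4. <><>((r & ~p) | r), w0
5. ~<>((r & ~p) | r), w0
6. ~((r & ~p) | r), w0
7. ~(r & ~p), w0
8. ~r, w0
9. p, w0
10. p -> ~p, w1
11. ~((r & ~p) | r), w1
12. ~(r & ~p), w1
13. ~r, w1
14. ~p, w1
15. <>((r & ~p) | r), w2
16. ~((r & ~p) | r), w2
17. ~(r & ~p), w2
18. ~r, w2
19. p, w2
20. (r & ~p) | r, w3
21. r, w3
Accessibility: w0Rw0, w0Rw1, w0Rw2, w1Rw1, w2Rw2, w2Rw3, w3Rw3
Complete open branch: satisfiable in T, hence also in K (this T-model is also a K-model).

K, T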